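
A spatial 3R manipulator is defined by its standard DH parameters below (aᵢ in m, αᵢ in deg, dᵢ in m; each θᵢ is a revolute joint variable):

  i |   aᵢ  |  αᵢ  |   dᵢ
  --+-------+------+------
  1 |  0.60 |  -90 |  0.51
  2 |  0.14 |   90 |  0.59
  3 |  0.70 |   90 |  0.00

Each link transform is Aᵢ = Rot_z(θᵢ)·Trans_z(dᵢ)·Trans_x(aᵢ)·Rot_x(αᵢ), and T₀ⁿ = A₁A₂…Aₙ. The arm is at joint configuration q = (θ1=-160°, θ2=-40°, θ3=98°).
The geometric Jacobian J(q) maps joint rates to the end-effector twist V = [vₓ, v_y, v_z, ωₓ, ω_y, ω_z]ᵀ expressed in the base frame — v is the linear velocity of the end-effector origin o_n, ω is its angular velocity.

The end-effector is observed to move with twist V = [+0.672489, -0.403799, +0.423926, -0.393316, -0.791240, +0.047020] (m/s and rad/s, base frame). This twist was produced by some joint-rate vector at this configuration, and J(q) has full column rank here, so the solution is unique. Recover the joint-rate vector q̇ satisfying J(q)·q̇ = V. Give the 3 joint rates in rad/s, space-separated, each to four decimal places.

o_n = [-0.1556, -1.4222, 0.5374]
J₁: ẑ×o_n = [1.4222, -0.1556, 0.0000], ω = ẑ
J2: z=[0.3420, -0.9397, 0.0000] o=[-0.5638, -0.2052, 0.5100] → [-0.0257, -0.0094, -0.0326, 0.3420, -0.9397, 0.0000]
J3: z=[0.6040, 0.2198, 0.7660] o=[-0.4628, -0.7963, 0.6000] → [0.4657, 0.2732, -0.4456, 0.6040, 0.2198, 0.7660]
q̇ = J⁺·V = [0.8100, 0.6090, -0.9960]

0.8100 0.6090 -0.9960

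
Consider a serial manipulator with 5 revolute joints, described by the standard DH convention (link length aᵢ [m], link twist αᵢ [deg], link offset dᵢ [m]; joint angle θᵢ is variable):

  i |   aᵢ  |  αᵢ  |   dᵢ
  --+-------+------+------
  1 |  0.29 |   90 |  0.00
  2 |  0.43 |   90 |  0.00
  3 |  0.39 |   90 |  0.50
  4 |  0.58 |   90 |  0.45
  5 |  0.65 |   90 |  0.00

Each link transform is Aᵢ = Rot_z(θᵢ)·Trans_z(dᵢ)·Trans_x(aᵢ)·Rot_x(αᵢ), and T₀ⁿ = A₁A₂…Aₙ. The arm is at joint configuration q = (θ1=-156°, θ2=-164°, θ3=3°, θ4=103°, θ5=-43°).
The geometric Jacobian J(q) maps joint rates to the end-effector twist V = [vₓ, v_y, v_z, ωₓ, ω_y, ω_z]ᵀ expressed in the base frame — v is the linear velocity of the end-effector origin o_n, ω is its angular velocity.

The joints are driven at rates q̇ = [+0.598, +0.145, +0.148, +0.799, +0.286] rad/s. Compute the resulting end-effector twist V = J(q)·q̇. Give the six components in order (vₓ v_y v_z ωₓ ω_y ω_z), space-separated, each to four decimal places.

o_n = [0.6311, 0.2824, 1.3085]
J₁: ẑ×o_n = [-0.2824, 0.6311, 0.0000], ω = ẑ
J2: z=[-0.4067, 0.9135, 0.0000] o=[-0.2649, -0.1180, 0.0000] → [1.1954, 0.5322, -0.9814, -0.4067, 0.9135, 0.0000]
J3: z=[0.2518, 0.1121, 0.9613] o=[0.1127, 0.0502, -0.1185] → [-0.0633, 0.1390, 0.0004, 0.2518, 0.1121, 0.9613]
J4: z=[0.4521, -0.8918, -0.0144] o=[0.5723, 0.2771, 0.2548] → [-0.9397, -0.4773, 0.0548, 0.4521, -0.8918, -0.0144]
J5: z=[0.8904, 0.4522, -0.0520] o=[0.8064, -0.1180, 0.8274] → [0.2384, -0.4192, 0.4358, 0.8904, 0.4522, -0.0520]
V = J·q̇ = [-0.6875, -0.0261, 0.0262, 0.5942, -0.4342, 0.7139]

-0.6875 -0.0261 0.0262 0.5942 -0.4342 0.7139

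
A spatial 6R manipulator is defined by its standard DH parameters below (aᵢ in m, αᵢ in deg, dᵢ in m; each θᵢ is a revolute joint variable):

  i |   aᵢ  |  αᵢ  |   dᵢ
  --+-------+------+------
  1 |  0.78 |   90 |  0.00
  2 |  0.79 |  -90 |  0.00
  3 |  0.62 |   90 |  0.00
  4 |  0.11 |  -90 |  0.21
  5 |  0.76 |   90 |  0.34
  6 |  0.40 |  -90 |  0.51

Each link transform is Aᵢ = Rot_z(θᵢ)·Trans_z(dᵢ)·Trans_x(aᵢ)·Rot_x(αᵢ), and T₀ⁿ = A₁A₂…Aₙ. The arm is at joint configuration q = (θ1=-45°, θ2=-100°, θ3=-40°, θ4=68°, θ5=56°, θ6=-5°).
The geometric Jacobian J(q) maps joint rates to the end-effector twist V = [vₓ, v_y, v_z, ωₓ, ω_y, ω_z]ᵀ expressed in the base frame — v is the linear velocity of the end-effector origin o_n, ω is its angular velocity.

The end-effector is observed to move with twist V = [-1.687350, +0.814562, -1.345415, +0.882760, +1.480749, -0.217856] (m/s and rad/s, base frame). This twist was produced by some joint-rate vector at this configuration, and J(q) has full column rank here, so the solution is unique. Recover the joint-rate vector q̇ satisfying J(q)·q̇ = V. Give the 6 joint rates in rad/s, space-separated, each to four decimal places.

o_n = [1.0842, -1.2886, -1.8704]
J₁: ẑ×o_n = [1.2886, 1.0842, -0.0000], ω = ẑ
J2: z=[-0.7071, -0.7071, 0.0000] o=[0.5515, -0.5515, 0.0000] → [1.3226, -1.3226, 0.8978, -0.7071, -0.7071, 0.0000]
J3: z=[0.6964, -0.6964, -0.1736] o=[0.4545, -0.4545, -0.7780] → [0.6159, 0.6514, -0.1424, 0.6964, -0.6964, -0.1736]
J4: z=[-0.4627, -0.6206, 0.6330] o=[0.1144, -0.6780, -1.2457] → [0.7742, 0.3248, 0.8844, -0.4627, -0.6206, 0.6330]
J5: z=[0.7695, 0.0733, 0.6344] o=[0.0657, -0.8942, -1.1616] → [0.1982, 1.1916, -0.3782, 0.7695, 0.0733, 0.6344]
J6: z=[0.1061, -0.9943, -0.0138] o=[0.8059, -0.8100, -1.5333] → [0.3286, 0.0319, 0.2259, 0.1061, -0.9943, -0.0138]
q̇ = J⁺·V = [-0.1820, -0.5880, -0.2090, -0.6190, 0.4930, -0.5020]

-0.1820 -0.5880 -0.2090 -0.6190 0.4930 -0.5020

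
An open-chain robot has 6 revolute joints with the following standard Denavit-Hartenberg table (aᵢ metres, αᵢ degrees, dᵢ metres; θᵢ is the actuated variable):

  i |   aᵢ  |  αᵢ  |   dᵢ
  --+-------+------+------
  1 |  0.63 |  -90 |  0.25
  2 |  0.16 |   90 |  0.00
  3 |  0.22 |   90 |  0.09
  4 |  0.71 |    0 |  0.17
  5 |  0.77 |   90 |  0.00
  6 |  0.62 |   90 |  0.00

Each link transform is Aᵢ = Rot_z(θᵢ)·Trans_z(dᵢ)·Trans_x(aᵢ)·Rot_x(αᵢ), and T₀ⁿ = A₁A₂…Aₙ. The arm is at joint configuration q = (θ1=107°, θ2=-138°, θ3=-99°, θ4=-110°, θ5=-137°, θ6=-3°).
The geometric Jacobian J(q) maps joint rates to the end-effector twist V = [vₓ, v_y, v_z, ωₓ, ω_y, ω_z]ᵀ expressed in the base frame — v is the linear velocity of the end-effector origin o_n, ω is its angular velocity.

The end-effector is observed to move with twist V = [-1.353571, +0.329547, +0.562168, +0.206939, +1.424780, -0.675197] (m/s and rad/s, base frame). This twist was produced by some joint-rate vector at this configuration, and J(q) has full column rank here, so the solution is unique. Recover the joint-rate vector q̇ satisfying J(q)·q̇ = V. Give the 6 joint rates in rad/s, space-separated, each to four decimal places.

-0.0770 -0.7230 -0.4720 0.8480 0.5200 0.1160

o_n = [-0.5773, -0.0961, -0.1960]
J₁: ẑ×o_n = [0.0961, -0.5773, 0.0000], ω = ẑ
J2: z=[-0.9563, -0.2924, 0.0000] o=[-0.1842, 0.6025, 0.2500] → [0.1304, -0.4265, 0.5531, -0.9563, -0.2924, 0.0000]
J3: z=[0.1956, -0.6399, -0.7431] o=[-0.1494, 0.4888, 0.3571] → [-0.0808, 0.4262, -0.3882, 0.1956, -0.6399, -0.7431]
J4: z=[-0.3642, 0.6562, -0.6609] o=[0.0685, 0.5192, 0.2671] → [-0.7105, 0.2581, 0.6478, -0.3642, 0.6562, -0.6609]
J5: z=[-0.3642, 0.6562, -0.6609] o=[-0.3451, 0.9605, 0.6760] → [-1.2705, -0.1641, 0.5372, -0.3642, 0.6562, -0.6609]
J6: z=[0.9146, 0.1181, -0.3867] o=[-0.4803, 0.3866, 0.1808] → [-0.2312, 0.3821, -0.4301, 0.9146, 0.1181, -0.3867]
q̇ = J⁺·V = [-0.0770, -0.7230, -0.4720, 0.8480, 0.5200, 0.1160]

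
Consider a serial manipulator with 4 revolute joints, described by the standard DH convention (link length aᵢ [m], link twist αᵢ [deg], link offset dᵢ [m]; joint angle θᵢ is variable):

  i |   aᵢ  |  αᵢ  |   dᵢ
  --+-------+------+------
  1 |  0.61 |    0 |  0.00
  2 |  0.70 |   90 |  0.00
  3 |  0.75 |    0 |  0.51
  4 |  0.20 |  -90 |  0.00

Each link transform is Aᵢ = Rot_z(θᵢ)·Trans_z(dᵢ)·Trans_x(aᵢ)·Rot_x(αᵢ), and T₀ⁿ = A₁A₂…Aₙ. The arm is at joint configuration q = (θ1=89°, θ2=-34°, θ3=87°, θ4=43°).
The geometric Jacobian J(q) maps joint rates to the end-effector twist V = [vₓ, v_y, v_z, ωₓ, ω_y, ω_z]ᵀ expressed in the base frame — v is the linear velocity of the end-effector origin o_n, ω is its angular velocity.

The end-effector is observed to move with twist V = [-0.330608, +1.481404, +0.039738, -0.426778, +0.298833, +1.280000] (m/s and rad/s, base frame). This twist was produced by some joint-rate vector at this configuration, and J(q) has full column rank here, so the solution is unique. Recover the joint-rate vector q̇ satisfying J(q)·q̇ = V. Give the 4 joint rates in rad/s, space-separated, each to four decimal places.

0.6700 0.6100 -0.6940 0.1730

o_n = [0.7787, 0.8176, 0.9022]
J₁: ẑ×o_n = [-0.8176, 0.7787, 0.0000], ω = ẑ
J2: z=[0.0000, 0.0000, 1.0000] o=[0.0106, 0.6099, 0.0000] → [-0.2077, 0.7680, 0.0000, 0.0000, 0.0000, 1.0000]
J3: z=[0.8192, -0.5736, 0.0000] o=[0.4121, 1.1833, 0.0000] → [-0.5175, -0.7390, -0.0893, 0.8192, -0.5736, 0.0000]
J4: z=[0.8192, -0.5736, 0.0000] o=[0.8524, 0.9229, 0.7490] → [-0.0879, -0.1255, -0.1286, 0.8192, -0.5736, 0.0000]
q̇ = J⁺·V = [0.6700, 0.6100, -0.6940, 0.1730]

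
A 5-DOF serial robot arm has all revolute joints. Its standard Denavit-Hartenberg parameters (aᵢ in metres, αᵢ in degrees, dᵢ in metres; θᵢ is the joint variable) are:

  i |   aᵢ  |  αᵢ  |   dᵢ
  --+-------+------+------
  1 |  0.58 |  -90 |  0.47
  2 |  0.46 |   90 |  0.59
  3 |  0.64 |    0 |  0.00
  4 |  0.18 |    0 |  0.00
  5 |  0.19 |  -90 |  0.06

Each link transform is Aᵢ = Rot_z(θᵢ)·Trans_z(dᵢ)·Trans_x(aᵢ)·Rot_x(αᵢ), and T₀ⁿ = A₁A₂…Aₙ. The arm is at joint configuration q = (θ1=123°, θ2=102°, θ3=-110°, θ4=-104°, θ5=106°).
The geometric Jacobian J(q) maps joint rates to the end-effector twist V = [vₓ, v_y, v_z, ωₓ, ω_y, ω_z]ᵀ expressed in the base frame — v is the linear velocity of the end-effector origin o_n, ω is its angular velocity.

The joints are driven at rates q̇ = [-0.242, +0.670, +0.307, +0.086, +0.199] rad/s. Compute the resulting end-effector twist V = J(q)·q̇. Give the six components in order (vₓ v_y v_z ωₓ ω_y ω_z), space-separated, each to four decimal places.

0.3199 0.0830 -0.2812 -0.8773 0.1207 -0.3651

o_n = [-0.2674, 0.5797, 0.4251]
J₁: ẑ×o_n = [-0.5797, -0.2674, 0.0000], ω = ẑ
J2: z=[-0.8387, -0.5446, 0.0000] o=[-0.3159, 0.4864, 0.4700] → [0.0245, -0.0377, -0.0518, -0.8387, -0.5446, 0.0000]
J3: z=[-0.5327, 0.8203, -0.2079] o=[-0.7586, 0.0849, 0.0201] → [0.4351, 0.1136, -0.6666, -0.5327, 0.8203, -0.2079]
J4: z=[-0.5327, 0.8203, -0.2079] o=[-0.2790, 0.4506, 0.2342] → [0.1835, 0.0993, -0.0783, -0.5327, 0.8203, -0.2079]
J5: z=[-0.5327, 0.8203, -0.2079] o=[-0.3803, 0.4218, 0.3801] → [0.0697, 0.0005, -0.1768, -0.5327, 0.8203, -0.2079]
V = J·q̇ = [0.3199, 0.0830, -0.2812, -0.8773, 0.1207, -0.3651]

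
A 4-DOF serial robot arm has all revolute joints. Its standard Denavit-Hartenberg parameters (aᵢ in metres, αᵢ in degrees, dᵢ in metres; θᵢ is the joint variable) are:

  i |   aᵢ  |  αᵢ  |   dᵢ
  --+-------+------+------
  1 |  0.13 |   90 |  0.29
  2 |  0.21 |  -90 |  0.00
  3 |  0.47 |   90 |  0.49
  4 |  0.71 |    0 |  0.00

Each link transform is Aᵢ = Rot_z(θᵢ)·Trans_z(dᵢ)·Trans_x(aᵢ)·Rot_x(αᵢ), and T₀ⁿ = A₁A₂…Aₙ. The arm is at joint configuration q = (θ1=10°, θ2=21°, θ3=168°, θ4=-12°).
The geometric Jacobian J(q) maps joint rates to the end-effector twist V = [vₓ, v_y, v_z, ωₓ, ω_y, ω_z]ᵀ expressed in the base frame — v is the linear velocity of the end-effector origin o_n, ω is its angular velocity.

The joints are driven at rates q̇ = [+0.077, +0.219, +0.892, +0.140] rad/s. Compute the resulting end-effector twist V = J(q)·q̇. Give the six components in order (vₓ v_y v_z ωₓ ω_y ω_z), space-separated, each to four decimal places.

o_n = [-0.8890, 0.0891, 0.2767]
J₁: ẑ×o_n = [-0.0891, -0.8890, 0.0000], ω = ẑ
J2: z=[0.1736, -0.9848, 0.0000] o=[0.1280, 0.0226, 0.2900] → [0.0131, 0.0023, -0.9900, 0.1736, -0.9848, 0.0000]
J3: z=[-0.3529, -0.0622, 0.9336] o=[0.3211, 0.0566, 0.3653] → [-0.0248, -1.1610, -0.0868, -0.3529, -0.0622, 0.9336]
J4: z=[0.0213, 0.9970, 0.0745] o=[-0.2915, 0.0478, 0.6580] → [-0.3832, -0.0364, 0.5966, 0.0213, 0.9970, 0.0745]
V = J·q̇ = [-0.0798, -1.1086, -0.2107, -0.2738, -0.1316, 0.9202]

-0.0798 -1.1086 -0.2107 -0.2738 -0.1316 0.9202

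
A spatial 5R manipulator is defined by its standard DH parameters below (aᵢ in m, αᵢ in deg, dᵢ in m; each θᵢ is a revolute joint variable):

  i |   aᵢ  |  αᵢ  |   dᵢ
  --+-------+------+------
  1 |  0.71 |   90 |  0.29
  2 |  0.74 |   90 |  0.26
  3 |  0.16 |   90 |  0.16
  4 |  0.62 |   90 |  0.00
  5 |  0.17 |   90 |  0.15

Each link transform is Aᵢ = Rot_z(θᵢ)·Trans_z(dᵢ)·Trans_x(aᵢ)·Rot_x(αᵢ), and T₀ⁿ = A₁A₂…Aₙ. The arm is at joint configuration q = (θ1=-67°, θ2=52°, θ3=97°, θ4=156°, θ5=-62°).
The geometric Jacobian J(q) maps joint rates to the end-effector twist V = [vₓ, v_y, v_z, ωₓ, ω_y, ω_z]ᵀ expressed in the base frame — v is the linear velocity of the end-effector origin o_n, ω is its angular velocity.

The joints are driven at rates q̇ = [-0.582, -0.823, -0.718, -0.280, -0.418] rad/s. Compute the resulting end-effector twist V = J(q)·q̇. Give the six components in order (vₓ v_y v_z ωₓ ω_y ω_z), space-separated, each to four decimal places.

-1.0180 -0.5461 -1.0747 0.5438 1.3444 -0.1075

o_n = [0.7706, -1.3715, 0.4378]
J₁: ẑ×o_n = [1.3715, 0.7706, -0.0000], ω = ẑ
J2: z=[-0.9205, -0.3907, 0.0000] o=[0.2774, -0.6536, 0.2900] → [-0.0577, 0.1360, 0.8536, -0.9205, -0.3907, 0.0000]
J3: z=[0.3079, -0.7254, -0.6157] o=[0.2161, -1.1745, 0.8731] → [0.1945, -0.2074, 0.3416, 0.3079, -0.7254, -0.6157]
J4: z=[0.1266, -0.6101, 0.7821] o=[0.1145, -1.3416, 0.7593] → [0.2196, 0.5539, 0.3965, 0.1266, -0.6101, 0.7821]
J5: z=[-0.1023, -0.7923, -0.6015] o=[0.7262, -1.3440, 0.6584] → [0.1582, -0.0493, 0.0380, -0.1023, -0.7923, -0.6015]
V = J·q̇ = [-1.0180, -0.5461, -1.0747, 0.5438, 1.3444, -0.1075]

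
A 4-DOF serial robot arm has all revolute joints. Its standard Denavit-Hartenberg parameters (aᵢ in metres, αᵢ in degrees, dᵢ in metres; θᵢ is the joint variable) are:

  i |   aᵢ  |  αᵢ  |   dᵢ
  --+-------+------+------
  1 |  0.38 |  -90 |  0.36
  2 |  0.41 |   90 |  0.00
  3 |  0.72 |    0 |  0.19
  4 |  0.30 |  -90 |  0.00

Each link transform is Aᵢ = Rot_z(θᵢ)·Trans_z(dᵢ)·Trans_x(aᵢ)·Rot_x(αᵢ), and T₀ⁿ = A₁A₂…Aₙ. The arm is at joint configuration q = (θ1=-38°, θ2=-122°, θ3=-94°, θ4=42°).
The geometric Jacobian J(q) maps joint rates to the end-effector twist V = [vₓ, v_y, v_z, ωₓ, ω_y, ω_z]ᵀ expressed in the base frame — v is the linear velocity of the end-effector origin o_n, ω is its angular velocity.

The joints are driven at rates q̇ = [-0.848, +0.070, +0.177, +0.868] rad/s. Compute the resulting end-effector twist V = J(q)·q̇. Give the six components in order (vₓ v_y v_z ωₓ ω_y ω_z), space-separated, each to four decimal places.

-0.6245 0.7966 0.3488 -0.6552 0.6008 -1.4018

o_n = [-0.6426, -0.7094, 0.7211]
J₁: ẑ×o_n = [0.7094, -0.6426, 0.0000], ω = ẑ
J2: z=[0.6157, 0.7880, 0.0000] o=[0.2994, -0.2340, 0.3600] → [0.2845, -0.2223, 0.4497, 0.6157, 0.7880, 0.0000]
J3: z=[-0.6683, 0.5221, -0.5299] o=[0.1282, -0.1002, 0.7077] → [-0.3159, 0.4174, 0.8096, -0.6683, 0.5221, -0.5299]
J4: z=[-0.6683, 0.5221, -0.5299] o=[-0.4200, -0.5834, 0.5644] → [0.0150, 0.2227, 0.2005, -0.6683, 0.5221, -0.5299]
V = J·q̇ = [-0.6245, 0.7966, 0.3488, -0.6552, 0.6008, -1.4018]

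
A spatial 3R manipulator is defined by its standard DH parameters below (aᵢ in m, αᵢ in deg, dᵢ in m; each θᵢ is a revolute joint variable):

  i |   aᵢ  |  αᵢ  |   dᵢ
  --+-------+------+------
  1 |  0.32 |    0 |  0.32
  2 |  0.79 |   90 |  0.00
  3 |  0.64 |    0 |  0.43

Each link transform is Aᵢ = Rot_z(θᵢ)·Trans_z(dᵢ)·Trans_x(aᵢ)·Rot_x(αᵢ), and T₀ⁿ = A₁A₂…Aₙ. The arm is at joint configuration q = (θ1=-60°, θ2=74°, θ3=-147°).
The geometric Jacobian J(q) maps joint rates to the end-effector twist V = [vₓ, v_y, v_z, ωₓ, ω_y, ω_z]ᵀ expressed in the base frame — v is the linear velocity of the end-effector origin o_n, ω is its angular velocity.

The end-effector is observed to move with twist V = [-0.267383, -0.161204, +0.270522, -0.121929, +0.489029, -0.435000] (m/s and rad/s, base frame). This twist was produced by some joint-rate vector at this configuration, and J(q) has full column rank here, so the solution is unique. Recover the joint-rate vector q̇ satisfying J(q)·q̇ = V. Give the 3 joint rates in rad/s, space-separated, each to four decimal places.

0.2090 -0.6440 -0.5040

o_n = [0.5098, -0.6331, -0.0286]
J₁: ẑ×o_n = [0.6331, 0.5098, -0.0000], ω = ẑ
J2: z=[0.0000, 0.0000, 1.0000] o=[0.1600, -0.2771, 0.3200] → [0.3560, 0.3498, -0.0000, 0.0000, 0.0000, 1.0000]
J3: z=[0.2419, -0.9703, 0.0000] o=[0.9265, -0.0860, 0.3200] → [0.3382, 0.0843, -0.5367, 0.2419, -0.9703, 0.0000]
q̇ = J⁺·V = [0.2090, -0.6440, -0.5040]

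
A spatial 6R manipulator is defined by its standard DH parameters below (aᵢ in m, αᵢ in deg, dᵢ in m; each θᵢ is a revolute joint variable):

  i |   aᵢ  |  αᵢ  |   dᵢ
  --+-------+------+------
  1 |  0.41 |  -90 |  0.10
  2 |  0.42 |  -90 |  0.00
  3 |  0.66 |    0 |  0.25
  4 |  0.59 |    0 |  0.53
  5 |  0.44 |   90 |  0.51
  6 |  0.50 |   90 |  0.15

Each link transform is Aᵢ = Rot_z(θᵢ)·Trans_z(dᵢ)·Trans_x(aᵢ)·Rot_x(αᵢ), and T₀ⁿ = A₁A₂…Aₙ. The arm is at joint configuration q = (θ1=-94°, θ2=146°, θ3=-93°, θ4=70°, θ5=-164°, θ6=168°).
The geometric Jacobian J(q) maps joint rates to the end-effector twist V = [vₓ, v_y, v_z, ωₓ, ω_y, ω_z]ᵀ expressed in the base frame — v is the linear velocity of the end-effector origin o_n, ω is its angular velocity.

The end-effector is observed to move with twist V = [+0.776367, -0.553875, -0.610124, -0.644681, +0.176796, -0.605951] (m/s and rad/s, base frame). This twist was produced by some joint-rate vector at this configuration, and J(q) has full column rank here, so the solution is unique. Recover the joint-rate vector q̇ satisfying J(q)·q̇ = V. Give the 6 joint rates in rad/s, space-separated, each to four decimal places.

-0.7260 -0.3150 -0.1370 0.2150 0.0950 0.3430

o_n = [0.8283, 1.1398, 0.6989]
J₁: ẑ×o_n = [-1.1398, 0.8283, 0.0000], ω = ẑ
J2: z=[0.9976, -0.0698, 0.0000] o=[-0.0286, -0.4090, 0.1000] → [-0.0418, -0.5975, 1.6048, 0.9976, -0.0698, 0.0000]
J3: z=[0.0390, 0.5578, 0.8290] o=[-0.0043, -0.0617, -0.1349] → [-0.5310, 0.6577, -0.4176, 0.0390, 0.5578, 0.8290]
J4: z=[0.0390, 0.5578, 0.8290] o=[0.6609, 0.0033, 0.0917] → [-0.6035, 0.1150, -0.0490, 0.0390, 0.5578, 0.8290]
J5: z=[0.0390, 0.5578, 0.8290] o=[0.9430, 0.7320, 0.2274] → [-0.0751, -0.1135, 0.0799, 0.0390, 0.5578, 0.8290]
J6: z=[-0.9831, 0.1700, -0.0681] o=[0.8841, 0.6590, 0.8944] → [-0.0005, -0.1884, -0.4632, -0.9831, 0.1700, -0.0681]
q̇ = J⁺·V = [-0.7260, -0.3150, -0.1370, 0.2150, 0.0950, 0.3430]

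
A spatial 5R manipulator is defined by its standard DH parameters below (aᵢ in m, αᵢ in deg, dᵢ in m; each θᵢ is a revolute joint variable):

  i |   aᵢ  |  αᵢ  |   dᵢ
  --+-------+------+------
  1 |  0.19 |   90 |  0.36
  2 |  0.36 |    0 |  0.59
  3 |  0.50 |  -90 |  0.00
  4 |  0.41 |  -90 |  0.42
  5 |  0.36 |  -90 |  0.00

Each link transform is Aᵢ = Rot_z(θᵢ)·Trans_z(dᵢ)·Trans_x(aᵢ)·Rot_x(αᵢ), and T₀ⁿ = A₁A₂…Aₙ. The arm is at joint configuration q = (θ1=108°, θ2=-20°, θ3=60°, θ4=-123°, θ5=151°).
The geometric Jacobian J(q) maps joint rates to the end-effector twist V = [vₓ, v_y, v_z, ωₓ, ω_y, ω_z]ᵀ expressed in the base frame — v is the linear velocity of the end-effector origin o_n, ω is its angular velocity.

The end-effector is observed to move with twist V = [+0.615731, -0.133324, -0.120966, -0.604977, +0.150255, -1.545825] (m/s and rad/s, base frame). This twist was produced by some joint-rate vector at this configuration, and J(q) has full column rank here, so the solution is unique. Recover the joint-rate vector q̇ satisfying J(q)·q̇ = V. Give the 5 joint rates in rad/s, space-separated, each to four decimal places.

-0.7600 0.2350 -0.6000 -0.8140 -0.3010

o_n = [0.4164, 0.8859, 0.7130]
J₁: ẑ×o_n = [-0.8859, 0.4164, 0.0000], ω = ẑ
J2: z=[0.9511, 0.3090, 0.0000] o=[-0.0587, 0.1807, 0.3600] → [0.1091, -0.3357, 0.5238, 0.9511, 0.3090, 0.0000]
J3: z=[0.9511, 0.3090, 0.0000] o=[0.3979, 0.6848, 0.2369] → [0.1471, -0.4528, 0.1855, 0.9511, 0.3090, 0.0000]
J4: z=[0.1986, -0.6113, 0.7660] o=[0.2795, 1.0490, 0.5583] → [0.0304, 0.0741, 0.0513, 0.1986, -0.6113, 0.7660]
J5: z=[0.3195, 0.7793, 0.5391] o=[0.7428, 0.7358, 0.7365] → [-0.0992, -0.1685, 0.3023, 0.3195, 0.7793, 0.5391]
q̇ = J⁺·V = [-0.7600, 0.2350, -0.6000, -0.8140, -0.3010]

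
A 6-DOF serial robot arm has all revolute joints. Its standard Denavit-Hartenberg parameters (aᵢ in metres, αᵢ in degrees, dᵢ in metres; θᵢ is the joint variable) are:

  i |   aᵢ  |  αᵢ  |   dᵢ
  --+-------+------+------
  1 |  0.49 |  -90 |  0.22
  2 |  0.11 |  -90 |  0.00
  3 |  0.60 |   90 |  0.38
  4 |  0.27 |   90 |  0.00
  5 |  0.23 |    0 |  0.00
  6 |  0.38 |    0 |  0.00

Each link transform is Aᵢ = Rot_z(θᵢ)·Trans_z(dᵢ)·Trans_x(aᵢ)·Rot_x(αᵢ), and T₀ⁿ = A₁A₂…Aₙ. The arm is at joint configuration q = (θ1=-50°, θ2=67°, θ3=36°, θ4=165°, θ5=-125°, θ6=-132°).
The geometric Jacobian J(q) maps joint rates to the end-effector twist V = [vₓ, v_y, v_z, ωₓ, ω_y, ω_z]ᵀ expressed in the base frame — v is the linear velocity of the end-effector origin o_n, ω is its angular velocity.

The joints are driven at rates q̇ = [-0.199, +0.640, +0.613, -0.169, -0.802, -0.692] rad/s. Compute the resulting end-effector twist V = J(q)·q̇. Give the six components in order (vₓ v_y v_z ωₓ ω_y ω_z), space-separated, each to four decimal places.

-0.4729 0.5654 0.2828 0.9473 0.0076 0.5047

o_n = [0.1136, -0.4086, -0.5424]
J₁: ẑ×o_n = [0.4086, 0.1136, -0.0000], ω = ẑ
J2: z=[0.7660, 0.6428, 0.0000] o=[0.3150, -0.3754, 0.2200] → [-0.4901, 0.5841, 0.1040, 0.7660, 0.6428, 0.0000]
J3: z=[-0.5917, 0.7051, -0.3907] o=[0.3426, -0.4083, 0.1187] → [-0.4664, -0.3017, 0.1617, -0.5917, 0.7051, -0.3907]
J4: z=[0.7674, 0.3441, -0.5411] o=[-0.0305, -0.5123, -0.4766] → [0.0334, -0.0274, 0.0300, 0.7674, 0.3441, -0.5411]
J5: z=[-0.6355, 0.5207, -0.5702] o=[-0.0074, -0.3013, -0.3096] → [-0.1824, -0.2169, 0.0052, -0.6355, 0.5207, -0.5702]
J6: z=[-0.6355, 0.5207, -0.5702] o=[-0.1633, -0.4693, -0.2893] → [-0.0973, -0.3187, -0.1826, -0.6355, 0.5207, -0.5702]
V = J·q̇ = [-0.4729, 0.5654, 0.2828, 0.9473, 0.0076, 0.5047]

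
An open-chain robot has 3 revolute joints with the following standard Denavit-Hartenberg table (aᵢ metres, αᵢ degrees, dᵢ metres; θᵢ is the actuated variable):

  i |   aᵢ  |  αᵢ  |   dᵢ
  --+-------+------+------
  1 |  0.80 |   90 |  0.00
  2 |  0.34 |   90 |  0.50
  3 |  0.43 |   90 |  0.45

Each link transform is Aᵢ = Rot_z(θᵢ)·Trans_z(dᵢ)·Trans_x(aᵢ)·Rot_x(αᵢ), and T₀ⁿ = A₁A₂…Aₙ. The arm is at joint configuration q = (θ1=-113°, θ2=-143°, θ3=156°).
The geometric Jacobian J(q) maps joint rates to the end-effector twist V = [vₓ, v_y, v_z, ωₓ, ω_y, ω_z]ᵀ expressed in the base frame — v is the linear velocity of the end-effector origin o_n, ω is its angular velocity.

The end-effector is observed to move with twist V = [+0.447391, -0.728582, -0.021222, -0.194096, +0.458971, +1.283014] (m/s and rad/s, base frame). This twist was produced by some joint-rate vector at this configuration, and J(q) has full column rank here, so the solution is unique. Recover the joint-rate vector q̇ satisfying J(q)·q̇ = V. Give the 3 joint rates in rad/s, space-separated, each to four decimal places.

o_n = [-0.8445, -0.2622, 0.3912]
J₁: ẑ×o_n = [0.2622, -0.8445, 0.0000], ω = ẑ
J2: z=[-0.9205, 0.3907, 0.0000] o=[-0.3126, -0.7364, 0.0000] → [0.1528, 0.3601, -0.2286, -0.9205, 0.3907, 0.0000]
J3: z=[0.2351, 0.5540, 0.7986] o=[-0.6667, -0.2911, -0.2046] → [0.3070, -0.2821, 0.1053, 0.2351, 0.5540, 0.7986]
q̇ = J⁺·V = [0.8230, 0.3580, 0.5760]

0.8230 0.3580 0.5760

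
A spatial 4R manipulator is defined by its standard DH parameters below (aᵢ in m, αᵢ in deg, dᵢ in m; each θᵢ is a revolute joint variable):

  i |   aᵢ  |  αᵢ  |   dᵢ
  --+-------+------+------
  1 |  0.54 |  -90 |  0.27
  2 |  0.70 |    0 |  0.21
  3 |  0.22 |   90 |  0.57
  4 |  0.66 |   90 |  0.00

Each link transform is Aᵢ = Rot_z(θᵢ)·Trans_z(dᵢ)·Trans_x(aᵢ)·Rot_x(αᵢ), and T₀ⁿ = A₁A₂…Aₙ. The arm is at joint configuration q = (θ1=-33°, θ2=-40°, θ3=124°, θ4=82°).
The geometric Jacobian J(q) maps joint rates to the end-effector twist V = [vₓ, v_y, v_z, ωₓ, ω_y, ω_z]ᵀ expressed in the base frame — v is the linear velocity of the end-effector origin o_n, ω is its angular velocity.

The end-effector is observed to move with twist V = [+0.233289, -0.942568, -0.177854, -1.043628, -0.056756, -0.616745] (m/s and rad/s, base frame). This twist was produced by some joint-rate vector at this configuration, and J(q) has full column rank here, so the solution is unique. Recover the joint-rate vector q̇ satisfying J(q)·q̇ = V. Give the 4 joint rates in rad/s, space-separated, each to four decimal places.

-0.5280 -0.6600 0.0440 -0.8490

o_n = [1.7107, 0.5984, 0.4098]
J₁: ẑ×o_n = [-0.5984, 1.7107, 0.0000], ω = ẑ
J2: z=[0.5446, 0.8387, 0.0000] o=[0.4529, -0.2941, 0.2700] → [0.1173, -0.0761, -0.5688, 0.5446, 0.8387, 0.0000]
J3: z=[0.5446, 0.8387, 0.0000] o=[1.0170, -0.4100, 0.7200] → [-0.2601, 0.1689, -0.0326, 0.5446, 0.8387, 0.0000]
J4: z=[0.8341, -0.5417, 0.1045] o=[1.3467, 0.0555, 0.5012] → [-0.0073, 0.1142, 0.6500, 0.8341, -0.5417, 0.1045]
q̇ = J⁺·V = [-0.5280, -0.6600, 0.0440, -0.8490]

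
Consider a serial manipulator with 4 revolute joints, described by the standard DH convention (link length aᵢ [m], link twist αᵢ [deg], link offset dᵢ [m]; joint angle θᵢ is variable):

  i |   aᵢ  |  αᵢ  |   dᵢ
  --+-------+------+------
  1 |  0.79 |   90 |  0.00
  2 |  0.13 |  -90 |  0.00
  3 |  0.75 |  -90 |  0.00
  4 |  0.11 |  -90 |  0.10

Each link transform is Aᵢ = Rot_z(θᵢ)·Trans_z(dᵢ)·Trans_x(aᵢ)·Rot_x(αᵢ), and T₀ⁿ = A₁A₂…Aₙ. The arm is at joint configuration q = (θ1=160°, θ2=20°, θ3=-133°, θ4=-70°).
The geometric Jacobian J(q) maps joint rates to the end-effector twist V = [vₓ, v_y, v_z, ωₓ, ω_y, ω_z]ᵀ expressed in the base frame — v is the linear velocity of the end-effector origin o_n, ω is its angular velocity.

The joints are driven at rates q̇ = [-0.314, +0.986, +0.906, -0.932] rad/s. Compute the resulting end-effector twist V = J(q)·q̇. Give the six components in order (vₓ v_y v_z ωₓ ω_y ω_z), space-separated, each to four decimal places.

-0.2209 0.6001 -0.0893 1.0129 0.0042 0.3042

o_n = [-0.1938, 0.7561, -0.0171]
J₁: ẑ×o_n = [-0.7561, -0.1938, 0.0000], ω = ẑ
J2: z=[0.3420, 0.9397, 0.0000] o=[-0.7424, 0.2702, 0.0000] → [-0.0161, 0.0059, -0.3492, 0.3420, 0.9397, 0.0000]
J3: z=[0.3214, -0.1170, 0.9397] o=[-0.8572, 0.3120, 0.0445] → [-0.4102, 0.6431, 0.2203, 0.3214, -0.1170, 0.9397]
J4: z=[-0.4125, 0.8759, 0.2501] o=[-0.2179, 0.6630, -0.1305] → [0.0760, 0.0528, -0.0595, -0.4125, 0.8759, 0.2501]
V = J·q̇ = [-0.2209, 0.6001, -0.0893, 1.0129, 0.0042, 0.3042]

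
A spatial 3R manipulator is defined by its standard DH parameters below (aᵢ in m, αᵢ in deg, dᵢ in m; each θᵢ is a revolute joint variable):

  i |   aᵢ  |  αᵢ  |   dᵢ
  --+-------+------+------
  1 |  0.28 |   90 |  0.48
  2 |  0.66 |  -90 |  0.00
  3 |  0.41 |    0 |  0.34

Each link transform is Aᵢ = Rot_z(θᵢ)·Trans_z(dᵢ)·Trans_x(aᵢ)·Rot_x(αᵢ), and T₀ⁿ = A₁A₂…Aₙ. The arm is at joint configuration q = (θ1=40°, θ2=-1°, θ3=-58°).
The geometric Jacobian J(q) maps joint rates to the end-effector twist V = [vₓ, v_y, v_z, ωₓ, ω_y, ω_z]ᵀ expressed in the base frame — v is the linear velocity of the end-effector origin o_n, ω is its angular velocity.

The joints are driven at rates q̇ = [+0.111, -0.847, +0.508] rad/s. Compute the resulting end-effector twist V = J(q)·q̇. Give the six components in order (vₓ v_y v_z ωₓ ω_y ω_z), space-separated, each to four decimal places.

o_n = [1.1145, 0.4813, 0.8046]
J₁: ẑ×o_n = [-0.4813, 1.1145, 0.0000], ω = ẑ
J2: z=[0.6428, -0.7660, 0.0000] o=[0.2145, 0.1800, 0.4800] → [-0.2487, -0.2087, 0.8831, 0.6428, -0.7660, 0.0000]
J3: z=[0.0134, 0.0112, 0.9998] o=[0.7200, 0.6042, 0.4685] → [0.1267, 0.3899, -0.0061, 0.0134, 0.0112, 0.9998]
V = J·q̇ = [0.2216, 0.4985, -0.7510, -0.5376, 0.6545, 0.6189]

0.2216 0.4985 -0.7510 -0.5376 0.6545 0.6189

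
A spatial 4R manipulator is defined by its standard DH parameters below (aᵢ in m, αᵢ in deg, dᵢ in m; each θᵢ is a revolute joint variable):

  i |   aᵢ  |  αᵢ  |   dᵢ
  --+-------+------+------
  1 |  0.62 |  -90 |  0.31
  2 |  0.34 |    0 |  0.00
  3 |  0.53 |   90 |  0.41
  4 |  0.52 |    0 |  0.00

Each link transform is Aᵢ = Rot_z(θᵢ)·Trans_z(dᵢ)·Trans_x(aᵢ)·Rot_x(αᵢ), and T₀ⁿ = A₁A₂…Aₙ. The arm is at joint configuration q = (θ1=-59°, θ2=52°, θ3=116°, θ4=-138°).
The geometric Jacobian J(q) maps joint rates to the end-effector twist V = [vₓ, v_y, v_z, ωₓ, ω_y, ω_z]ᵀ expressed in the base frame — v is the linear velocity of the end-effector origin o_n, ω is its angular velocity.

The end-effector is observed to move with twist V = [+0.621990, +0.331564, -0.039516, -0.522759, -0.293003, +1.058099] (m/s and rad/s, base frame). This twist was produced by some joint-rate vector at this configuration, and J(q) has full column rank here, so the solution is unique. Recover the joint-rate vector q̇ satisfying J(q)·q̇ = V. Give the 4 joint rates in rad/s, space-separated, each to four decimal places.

0.9730 -0.1830 -0.4160 -0.0870

o_n = [0.4080, -0.5585, 0.0122]
J₁: ẑ×o_n = [0.5585, 0.4080, -0.0000], ω = ẑ
J2: z=[0.8572, 0.5150, 0.0000] o=[0.3193, -0.5314, 0.3100] → [-0.1534, 0.2552, -0.0689, 0.8572, 0.5150, 0.0000]
J3: z=[0.8572, 0.5150, 0.0000] o=[0.4271, -0.7109, 0.0421] → [-0.0154, 0.0256, 0.1404, 0.8572, 0.5150, 0.0000]
J4: z=[0.1071, -0.1782, -0.9781] o=[0.5116, -0.0553, -0.0681] → [-0.5065, 0.0927, -0.0723, 0.1071, -0.1782, -0.9781]
q̇ = J⁺·V = [0.9730, -0.1830, -0.4160, -0.0870]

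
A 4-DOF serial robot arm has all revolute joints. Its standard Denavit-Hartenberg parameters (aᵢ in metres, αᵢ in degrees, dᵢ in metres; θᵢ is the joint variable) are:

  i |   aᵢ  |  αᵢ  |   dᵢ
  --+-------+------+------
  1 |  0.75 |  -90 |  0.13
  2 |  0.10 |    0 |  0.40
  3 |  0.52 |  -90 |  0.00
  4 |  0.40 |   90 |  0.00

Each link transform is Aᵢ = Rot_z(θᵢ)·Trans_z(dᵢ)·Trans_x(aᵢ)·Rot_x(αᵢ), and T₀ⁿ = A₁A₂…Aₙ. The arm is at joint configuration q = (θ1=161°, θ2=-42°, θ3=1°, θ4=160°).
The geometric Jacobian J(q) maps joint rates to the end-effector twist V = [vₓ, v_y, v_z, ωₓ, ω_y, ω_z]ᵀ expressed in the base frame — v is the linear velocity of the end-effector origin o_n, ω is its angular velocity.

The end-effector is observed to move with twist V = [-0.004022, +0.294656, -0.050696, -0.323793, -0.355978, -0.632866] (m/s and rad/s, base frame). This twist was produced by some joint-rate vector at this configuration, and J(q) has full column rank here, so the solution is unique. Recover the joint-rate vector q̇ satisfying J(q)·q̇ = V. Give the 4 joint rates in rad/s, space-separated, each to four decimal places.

o_n = [-0.9679, 0.0549, 0.2915]
J₁: ẑ×o_n = [-0.0549, -0.9679, 0.0000], ω = ẑ
J2: z=[-0.3256, -0.9455, 0.0000] o=[-0.7091, 0.2442, 0.1300] → [-0.1527, 0.0526, -0.1831, -0.3256, -0.9455, 0.0000]
J3: z=[-0.3256, -0.9455, 0.0000] o=[-0.9096, -0.1098, 0.1969] → [-0.0894, 0.0308, -0.1088, -0.3256, -0.9455, 0.0000]
J4: z=[-0.6203, 0.2136, -0.7547] o=[-1.2807, 0.0179, 0.5381] → [-0.0247, -0.3890, -0.0898, -0.6203, 0.2136, -0.7547]
q̇ = J⁺·V = [-0.4140, -0.3150, 0.7570, 0.2900]

-0.4140 -0.3150 0.7570 0.2900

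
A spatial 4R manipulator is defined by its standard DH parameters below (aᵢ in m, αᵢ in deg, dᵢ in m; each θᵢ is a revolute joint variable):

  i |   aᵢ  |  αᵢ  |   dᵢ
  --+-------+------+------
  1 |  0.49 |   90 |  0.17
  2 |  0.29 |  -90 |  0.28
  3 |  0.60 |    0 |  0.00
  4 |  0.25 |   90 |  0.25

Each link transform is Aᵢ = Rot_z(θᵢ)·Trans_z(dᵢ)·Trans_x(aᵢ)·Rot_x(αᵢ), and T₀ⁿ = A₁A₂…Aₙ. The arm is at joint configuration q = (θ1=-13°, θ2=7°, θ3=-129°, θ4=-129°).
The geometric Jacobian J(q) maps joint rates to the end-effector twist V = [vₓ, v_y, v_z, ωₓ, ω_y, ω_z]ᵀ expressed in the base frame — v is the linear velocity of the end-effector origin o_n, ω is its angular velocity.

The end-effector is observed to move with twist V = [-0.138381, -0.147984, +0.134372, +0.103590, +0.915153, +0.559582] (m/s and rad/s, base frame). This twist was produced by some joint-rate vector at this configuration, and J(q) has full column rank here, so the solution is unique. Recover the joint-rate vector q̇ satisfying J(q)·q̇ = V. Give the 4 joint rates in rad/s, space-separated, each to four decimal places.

o_n = [0.1999, -0.5611, 0.4011]
J₁: ẑ×o_n = [0.5611, 0.1999, -0.0000], ω = ẑ
J2: z=[-0.2250, -0.9744, 0.0000] o=[0.4774, -0.1102, 0.1700] → [-0.2252, 0.0520, -0.1690, -0.2250, -0.9744, 0.0000]
J3: z=[-0.1187, 0.0274, 0.9925] o=[0.6949, -0.4478, 0.2053] → [0.1178, -0.4681, 0.0270, -0.1187, 0.0274, 0.9925]
J4: z=[-0.1187, 0.0274, 0.9925] o=[0.2249, -0.8178, 0.1593] → [-0.2482, 0.0040, -0.0298, -0.1187, 0.0274, 0.9925]
q̇ = J⁺·V = [-0.2950, -0.9150, 0.0950, 0.7660]

-0.2950 -0.9150 0.0950 0.7660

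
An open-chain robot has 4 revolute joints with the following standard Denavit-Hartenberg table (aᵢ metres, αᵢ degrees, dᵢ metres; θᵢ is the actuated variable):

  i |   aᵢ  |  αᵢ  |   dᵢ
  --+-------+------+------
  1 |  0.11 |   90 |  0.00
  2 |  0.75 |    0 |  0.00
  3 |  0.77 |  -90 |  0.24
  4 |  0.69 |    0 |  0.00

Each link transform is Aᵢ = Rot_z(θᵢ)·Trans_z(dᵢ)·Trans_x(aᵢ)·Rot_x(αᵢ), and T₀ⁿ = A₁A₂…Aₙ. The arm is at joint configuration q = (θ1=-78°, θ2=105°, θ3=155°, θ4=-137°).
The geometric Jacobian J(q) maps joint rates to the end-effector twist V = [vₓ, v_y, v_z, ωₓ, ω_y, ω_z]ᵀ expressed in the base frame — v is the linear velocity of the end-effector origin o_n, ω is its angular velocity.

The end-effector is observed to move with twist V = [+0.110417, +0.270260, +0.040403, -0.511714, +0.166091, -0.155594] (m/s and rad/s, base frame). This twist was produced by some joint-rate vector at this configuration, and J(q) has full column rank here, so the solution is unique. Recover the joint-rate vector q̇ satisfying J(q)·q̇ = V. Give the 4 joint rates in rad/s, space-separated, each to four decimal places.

o_n = [-0.7221, -0.0204, 0.4631]
J₁: ẑ×o_n = [0.0204, -0.7221, 0.0000], ω = ẑ
J2: z=[-0.9781, -0.2079, 0.0000] o=[0.0229, -0.1076, 0.0000] → [-0.0963, 0.4530, -0.2402, -0.9781, -0.2079, 0.0000]
J3: z=[-0.9781, -0.2079, 0.0000] o=[-0.0175, 0.0823, 0.7244] → [0.0543, -0.2556, -0.0461, -0.9781, -0.2079, 0.0000]
J4: z=[0.2048, -0.9633, -0.1736] o=[-0.2800, 0.1632, -0.0339] → [-0.5106, -0.0250, -0.4634, 0.2048, -0.9633, -0.1736]
q̇ = J⁺·V = [-0.2030, 0.3330, 0.1330, -0.2730]

-0.2030 0.3330 0.1330 -0.2730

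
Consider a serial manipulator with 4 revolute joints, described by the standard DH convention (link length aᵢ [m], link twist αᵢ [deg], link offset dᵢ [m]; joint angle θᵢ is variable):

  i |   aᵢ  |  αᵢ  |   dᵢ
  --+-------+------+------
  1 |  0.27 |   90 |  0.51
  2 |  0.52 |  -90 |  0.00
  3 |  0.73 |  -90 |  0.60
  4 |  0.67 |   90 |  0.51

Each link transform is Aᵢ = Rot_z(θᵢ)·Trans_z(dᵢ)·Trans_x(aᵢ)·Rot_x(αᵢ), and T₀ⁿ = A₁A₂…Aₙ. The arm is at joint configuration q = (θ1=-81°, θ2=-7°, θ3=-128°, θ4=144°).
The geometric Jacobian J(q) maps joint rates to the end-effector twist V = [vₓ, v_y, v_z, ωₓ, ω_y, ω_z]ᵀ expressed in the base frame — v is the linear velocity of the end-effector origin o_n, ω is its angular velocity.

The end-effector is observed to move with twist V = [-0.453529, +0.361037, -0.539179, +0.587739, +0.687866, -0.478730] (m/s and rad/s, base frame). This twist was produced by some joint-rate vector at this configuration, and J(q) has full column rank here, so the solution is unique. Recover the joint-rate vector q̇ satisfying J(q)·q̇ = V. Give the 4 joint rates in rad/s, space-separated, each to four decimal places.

o_n = [-0.2851, -1.1541, 0.6164]
J₁: ẑ×o_n = [1.1541, -0.2851, 0.0000], ω = ẑ
J2: z=[-0.9877, -0.1564, 0.0000] o=[0.0422, -0.2667, 0.5100] → [-0.0166, 0.1051, 0.8253, -0.9877, -0.1564, 0.0000]
J3: z=[0.0191, -0.1204, 0.9925] o=[0.1230, -0.7764, 0.4466] → [0.3544, -0.4082, -0.0563, 0.0191, -0.1204, 0.9925]
J4: z=[-0.4857, -0.8688, -0.0960] o=[-0.5035, -0.4981, 1.0969] → [0.3545, -0.2544, 0.5085, -0.4857, -0.8688, -0.0960]
q̇ = J⁺·V = [-0.0330, -0.2750, -0.5140, -0.6710]

-0.0330 -0.2750 -0.5140 -0.6710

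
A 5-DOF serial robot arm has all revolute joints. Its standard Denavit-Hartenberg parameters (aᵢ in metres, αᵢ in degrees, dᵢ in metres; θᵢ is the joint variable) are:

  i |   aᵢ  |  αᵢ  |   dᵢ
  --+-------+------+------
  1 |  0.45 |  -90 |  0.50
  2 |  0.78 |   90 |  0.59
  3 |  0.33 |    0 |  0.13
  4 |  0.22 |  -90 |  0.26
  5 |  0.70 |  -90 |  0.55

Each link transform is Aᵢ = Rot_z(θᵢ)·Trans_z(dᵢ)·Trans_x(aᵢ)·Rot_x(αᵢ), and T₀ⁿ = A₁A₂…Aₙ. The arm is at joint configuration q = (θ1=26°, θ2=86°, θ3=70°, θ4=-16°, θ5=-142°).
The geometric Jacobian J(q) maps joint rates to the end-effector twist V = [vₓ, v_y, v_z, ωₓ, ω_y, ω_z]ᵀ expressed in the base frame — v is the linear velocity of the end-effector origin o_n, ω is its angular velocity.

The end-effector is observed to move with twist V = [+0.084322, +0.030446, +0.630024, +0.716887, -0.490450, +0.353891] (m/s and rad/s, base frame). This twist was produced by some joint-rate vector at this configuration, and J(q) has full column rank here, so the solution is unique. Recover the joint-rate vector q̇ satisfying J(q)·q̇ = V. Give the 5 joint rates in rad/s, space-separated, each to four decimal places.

o_n = [0.7377, 1.4225, 0.3049]
J₁: ẑ×o_n = [-1.4225, 0.7377, 0.0000], ω = ẑ
J2: z=[-0.4384, 0.8988, 0.0000] o=[0.4045, 0.1973, 0.5000] → [-0.1754, -0.0855, -0.8366, -0.4384, 0.8988, 0.0000]
J3: z=[0.8966, 0.4373, 0.0698] o=[0.1947, 0.7514, -0.2781] → [0.2081, -0.4848, 0.3642, 0.8966, 0.4373, 0.0698]
J4: z=[0.8966, 0.4373, 0.0698] o=[0.1824, 1.0904, -0.3816] → [0.2771, -0.5768, 0.0549, 0.8966, 0.4373, 0.0698]
J5: z=[-0.3084, 0.5036, 0.8070] o=[0.3456, 1.3680, -0.4925] → [0.3576, 0.5623, -0.2142, -0.3084, 0.5036, 0.8070]
q̇ = J⁺·V = [0.1860, -0.8550, -0.2360, 0.6760, 0.1700]

0.1860 -0.8550 -0.2360 0.6760 0.1700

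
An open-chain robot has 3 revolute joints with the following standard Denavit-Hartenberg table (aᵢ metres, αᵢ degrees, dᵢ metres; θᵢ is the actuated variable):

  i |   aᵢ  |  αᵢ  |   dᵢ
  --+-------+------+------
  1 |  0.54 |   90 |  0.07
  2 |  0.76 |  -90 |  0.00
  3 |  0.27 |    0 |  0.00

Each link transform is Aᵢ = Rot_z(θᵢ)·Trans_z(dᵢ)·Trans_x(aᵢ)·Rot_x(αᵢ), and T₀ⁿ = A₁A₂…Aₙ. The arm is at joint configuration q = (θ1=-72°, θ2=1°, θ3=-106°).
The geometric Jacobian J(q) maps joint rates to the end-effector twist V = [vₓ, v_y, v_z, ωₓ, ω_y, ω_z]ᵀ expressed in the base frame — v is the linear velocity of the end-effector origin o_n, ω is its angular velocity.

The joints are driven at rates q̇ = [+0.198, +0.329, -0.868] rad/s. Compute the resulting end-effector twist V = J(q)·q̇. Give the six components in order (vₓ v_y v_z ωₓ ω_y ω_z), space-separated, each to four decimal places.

0.2373 0.2640 0.2216 -0.3082 -0.1161 -0.6699

o_n = [0.1319, -1.2457, 0.0820]
J₁: ẑ×o_n = [1.2457, 0.1319, -0.0000], ω = ẑ
J2: z=[-0.9511, -0.3090, 0.0000] o=[0.1669, -0.5136, 0.0700] → [-0.0037, 0.0114, 0.6855, -0.9511, -0.3090, 0.0000]
J3: z=[-0.0054, 0.0166, 0.9998] o=[0.4017, -1.2363, 0.0833] → [0.0094, -0.2698, 0.0045, -0.0054, 0.0166, 0.9998]
V = J·q̇ = [0.2373, 0.2640, 0.2216, -0.3082, -0.1161, -0.6699]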